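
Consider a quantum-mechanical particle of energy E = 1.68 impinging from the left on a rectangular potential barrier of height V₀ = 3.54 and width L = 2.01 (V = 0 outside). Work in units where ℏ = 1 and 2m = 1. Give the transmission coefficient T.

E < V₀: inside the barrier ψ ∝ e^{±κx} with κ = √(2m(V₀ − E))/ℏ = 1.364.
κL = 2.741, sinh(κL) = 7.721.
Matching ψ, ψ′ at both faces gives T = [1 + V₀² sinh²(κL) / (4E(V₀ − E))]⁻¹ = 1/60.77 = 0.0165.

T = 0.0165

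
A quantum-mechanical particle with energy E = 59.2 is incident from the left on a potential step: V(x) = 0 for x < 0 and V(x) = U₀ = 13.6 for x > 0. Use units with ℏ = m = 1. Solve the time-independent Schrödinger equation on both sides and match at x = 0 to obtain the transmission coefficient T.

The wavenumbers are k₁ = √(2mE)/ℏ = 10.88 on the left and k₂ = √(2m(E − U₀))/ℏ = 9.550 on the right.
Matching ψ and ψ′ at x = 0 gives r = (k₁ − k₂)/(k₁ + k₂), so R = r² = 0.004246 and T = 1 − R = 0.9958.

T = 0.996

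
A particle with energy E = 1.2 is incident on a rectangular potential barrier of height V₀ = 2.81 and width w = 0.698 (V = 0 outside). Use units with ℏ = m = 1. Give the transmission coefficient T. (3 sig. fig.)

Since E < V₀ the interior solution is evanescent with decay constant κ = √(2m(V₀ − E))/ℏ = 1.794.
κw = 1.253, sinh(κw) = 1.607.
The exact tunnelling result is T⁻¹ = 1 + V₀² sinh²(κw) / [4E(V₀ − E)] = 3.638, so T = 0.275.

T = 0.275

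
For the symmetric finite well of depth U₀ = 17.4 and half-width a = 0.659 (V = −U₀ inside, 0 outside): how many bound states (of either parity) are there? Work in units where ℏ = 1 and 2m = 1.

N = 2

The dimensionless depth is z₀ = a√(2mU₀)/ℏ = 0.659 × √(17.40) = 2.749.
A new bound state (alternating even/odd) appears each time z₀ passes a multiple of π/2, so N = ⌊2z₀/π⌋ + 1 = ⌊1.750⌋ + 1 = 2.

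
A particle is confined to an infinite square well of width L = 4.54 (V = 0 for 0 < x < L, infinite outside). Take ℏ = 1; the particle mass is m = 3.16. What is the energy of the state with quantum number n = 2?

Requiring ψ(0) = ψ(L) = 0 quantises k = nπ/L, hence E_n = ℏ²k²/2m = n²π²ℏ²/(2mL²).
E_2 = 2² × π² / (2 × 3.16 × 4.54²) = 0.3031.

E = 0.303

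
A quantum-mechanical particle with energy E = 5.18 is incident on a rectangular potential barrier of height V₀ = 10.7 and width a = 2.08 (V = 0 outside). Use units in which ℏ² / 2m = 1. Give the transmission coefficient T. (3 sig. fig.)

Since E < V₀ the interior solution is evanescent with decay constant κ = √(2m(V₀ − E))/ℏ = 2.349.
κa = 4.887, sinh(κa) = 66.27.
Matching ψ, ψ′ at both faces gives T = [1 + V₀² sinh²(κa) / (4E(V₀ − E))]⁻¹ = 1/4397 = 0.000227.

T = 0.000227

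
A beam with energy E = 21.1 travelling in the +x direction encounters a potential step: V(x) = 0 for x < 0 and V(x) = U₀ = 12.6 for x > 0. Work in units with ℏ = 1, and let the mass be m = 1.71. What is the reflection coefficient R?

On each side the TISE gives plane waves with k = √(2m(E − V))/ℏ: k₁ = √(2·1.71·21.1) = 8.495, k₂ = √(2·1.71·8.5) = 5.392.
Matching ψ and ψ′ at x = 0 gives r = (k₁ − k₂)/(k₁ + k₂), so R = r² = 0.04994 and T = 1 − R = 0.9501.

R = 0.0499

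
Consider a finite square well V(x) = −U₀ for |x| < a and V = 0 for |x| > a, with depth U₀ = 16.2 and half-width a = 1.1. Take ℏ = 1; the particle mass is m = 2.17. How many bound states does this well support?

N = 6

The dimensionless depth is z₀ = a√(2mU₀)/ℏ = 1.1 × √(70.31) = 9.223.
A new bound state (alternating even/odd) appears each time z₀ passes a multiple of π/2, so N = ⌊2z₀/π⌋ + 1 = ⌊5.872⌋ + 1 = 6.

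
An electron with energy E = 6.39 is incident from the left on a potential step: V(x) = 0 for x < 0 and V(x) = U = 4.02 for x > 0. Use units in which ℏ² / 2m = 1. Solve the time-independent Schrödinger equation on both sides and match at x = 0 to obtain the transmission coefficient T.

T = 0.941

On each side the TISE gives plane waves with k = √(2m(E − V))/ℏ: k₁ = √(2·½·6.39) = 2.528, k₂ = √(2·½·2.37) = 1.539.
Matching ψ and ψ′ at x = 0 gives r = (k₁ − k₂)/(k₁ + k₂), so R = r² = 0.05905 and T = 1 − R = 0.9410.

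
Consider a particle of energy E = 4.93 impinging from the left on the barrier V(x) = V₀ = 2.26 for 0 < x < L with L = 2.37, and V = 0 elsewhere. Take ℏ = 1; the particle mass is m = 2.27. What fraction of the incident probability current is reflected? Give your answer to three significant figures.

Above the barrier the interior wavenumber is k₂ = √(2m(E − V₀))/ℏ = 3.482, giving phase k₂L = 8.251.
Matching at both interfaces gives T⁻¹ = 1 + V₀² sin²(k₂L) / [4E(E − V₀)] = 1.082, hence T = 0.924.
R = 1 − T = 0.0762.

R = 0.0762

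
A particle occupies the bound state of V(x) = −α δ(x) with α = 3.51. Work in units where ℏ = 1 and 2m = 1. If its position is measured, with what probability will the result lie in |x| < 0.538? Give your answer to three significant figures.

The normalised bound state is ψ = √κ e^{−κ|x|} with κ = mα/ℏ² = 1.755.
P(|x| < d) = ∫_{−d}^{d} κ e^{−2κ|x|} dx = 1 − e^{−2κd} = 1 − e^{−1.888} = 0.8487.

P = 0.849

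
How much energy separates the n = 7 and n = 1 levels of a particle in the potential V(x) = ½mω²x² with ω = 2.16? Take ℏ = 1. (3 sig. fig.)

ΔE = 13.0

E_n = ℏω(n + ½), so ΔE = (7 − 1) ℏω = 6 × 2.16 = 12.96.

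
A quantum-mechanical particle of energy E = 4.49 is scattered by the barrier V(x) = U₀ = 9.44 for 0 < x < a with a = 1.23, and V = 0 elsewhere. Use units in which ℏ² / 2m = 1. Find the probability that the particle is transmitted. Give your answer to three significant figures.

T = 0.0166

E < U₀: inside the barrier ψ ∝ e^{±κx} with κ = √(2m(U₀ − E))/ℏ = 2.225.
κa = 2.737, sinh(κa) = 7.685.
Matching ψ, ψ′ at both faces gives T = [1 + U₀² sinh²(κa) / (4E(U₀ − E))]⁻¹ = 1/60.19 = 0.0166.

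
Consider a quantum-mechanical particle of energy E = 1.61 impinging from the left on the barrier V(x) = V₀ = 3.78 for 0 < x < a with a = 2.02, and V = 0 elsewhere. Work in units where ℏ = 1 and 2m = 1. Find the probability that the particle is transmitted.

E < V₀: inside the barrier ψ ∝ e^{±κx} with κ = √(2m(V₀ − E))/ℏ = 1.473.
κa = 2.976, sinh(κa) = 9.776.
The exact tunnelling result is T⁻¹ = 1 + V₀² sinh²(κa) / [4E(V₀ − E)] = 98.71, so T = 0.0101.

T = 0.0101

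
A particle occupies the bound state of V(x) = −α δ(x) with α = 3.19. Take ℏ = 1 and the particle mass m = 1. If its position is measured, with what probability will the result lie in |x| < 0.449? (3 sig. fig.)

P = 0.943

The normalised bound state is ψ = √κ e^{−κ|x|} with κ = mα/ℏ² = 3.190.
P(|x| < d) = ∫_{−d}^{d} κ e^{−2κ|x|} dx = 1 − e^{−2κd} = 1 − e^{−2.865} = 0.9430.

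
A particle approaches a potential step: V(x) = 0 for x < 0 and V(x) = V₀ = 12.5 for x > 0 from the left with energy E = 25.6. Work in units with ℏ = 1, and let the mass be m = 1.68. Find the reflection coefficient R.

The wavenumbers are k₁ = √(2mE)/ℏ = 9.274 on the left and k₂ = √(2m(E − V₀))/ℏ = 6.634 on the right.
Matching ψ and ψ′ at x = 0 gives r = (k₁ − k₂)/(k₁ + k₂), so R = r² = 0.02754 and T = 1 − R = 0.9725.

R = 0.0275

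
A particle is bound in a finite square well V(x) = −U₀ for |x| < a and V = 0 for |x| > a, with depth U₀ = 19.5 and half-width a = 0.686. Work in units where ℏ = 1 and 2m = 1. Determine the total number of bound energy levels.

N = 2

Define the well-strength parameter z₀ = (a/ℏ)√(2mU₀) = 0.686 × √(2·0.5·19.5) = 3.029.
The even/odd transcendental equations gain one root per π/2 in z₀, giving N = 1 + ⌊2z₀/π⌋ = 1 + ⌊1.929⌋ = 2.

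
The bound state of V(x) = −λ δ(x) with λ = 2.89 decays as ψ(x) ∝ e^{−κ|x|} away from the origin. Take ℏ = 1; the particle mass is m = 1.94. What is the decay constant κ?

Integrate −(ℏ²/2m)ψ'' − λδ(x)ψ = Eψ from −ε to +ε: the ψ'' term gives ψ'(0⁺) − ψ'(0⁻) and the δ term gives −(2mλ/ℏ²)ψ(0).
With ψ ∝ e^{−κ|x|} this yields −2κ = −2mλ/ℏ², so κ = mλ/ℏ² = 5.607.

κ = 5.61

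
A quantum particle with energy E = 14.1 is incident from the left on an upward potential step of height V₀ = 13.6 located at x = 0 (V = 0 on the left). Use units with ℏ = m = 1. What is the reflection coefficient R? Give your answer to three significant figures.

The wavenumbers are k₁ = √(2mE)/ℏ = 5.310 on the left and k₂ = √(2m(E − V₀))/ℏ = 1.000 on the right.
Matching ψ and ψ′ at x = 0 gives r = (k₁ − k₂)/(k₁ + k₂), so R = r² = 0.4666 and T = 1 − R = 0.5334.

R = 0.467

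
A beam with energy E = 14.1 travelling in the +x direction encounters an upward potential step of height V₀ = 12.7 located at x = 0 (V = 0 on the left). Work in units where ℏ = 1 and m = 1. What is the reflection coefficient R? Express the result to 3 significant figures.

R = 0.271

The wavenumbers are k₁ = √(2mE)/ℏ = 5.310 on the left and k₂ = √(2m(E − V₀))/ℏ = 1.673 on the right.
Matching ψ and ψ′ at x = 0 gives r = (k₁ − k₂)/(k₁ + k₂), so R = r² = 0.2712 and T = 1 − R = 0.7288.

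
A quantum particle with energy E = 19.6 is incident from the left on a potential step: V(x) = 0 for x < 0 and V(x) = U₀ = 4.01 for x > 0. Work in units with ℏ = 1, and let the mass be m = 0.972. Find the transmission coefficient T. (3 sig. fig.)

On each side the TISE gives plane waves with k = √(2m(E − V))/ℏ: k₁ = √(2·0.972·19.6) = 6.173, k₂ = √(2·0.972·15.59) = 5.505.
Continuity of ψ and ψ′ at the step yields the reflection amplitude r = (k₁ − k₂)/(k₁ + k₂) = 0.05716; thus R = |r|² = 0.003268, T = 0.9967.

T = 0.997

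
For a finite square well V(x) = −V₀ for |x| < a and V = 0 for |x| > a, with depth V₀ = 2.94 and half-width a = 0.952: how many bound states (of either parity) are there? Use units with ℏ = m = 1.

N = 2

The dimensionless depth is z₀ = a√(2mV₀)/ℏ = 0.952 × √(5.880) = 2.308.
A new bound state (alternating even/odd) appears each time z₀ passes a multiple of π/2, so N = ⌊2z₀/π⌋ + 1 = ⌊1.470⌋ + 1 = 2.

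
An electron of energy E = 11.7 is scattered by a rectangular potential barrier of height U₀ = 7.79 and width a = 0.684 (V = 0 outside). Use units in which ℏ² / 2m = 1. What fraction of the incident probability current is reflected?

R = 0.240

E > U₀: inside the barrier k₂ = √(2m(E − U₀))/ℏ = 1.977, k₂a = 1.353.
Matching at both interfaces gives T⁻¹ = 1 + U₀² sin²(k₂a) / [4E(E − U₀)] = 1.316, hence T = 0.760.
R = 1 − T = 0.240.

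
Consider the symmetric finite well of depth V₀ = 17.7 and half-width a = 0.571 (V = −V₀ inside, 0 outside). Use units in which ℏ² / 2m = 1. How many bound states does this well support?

N = 2

Define the well-strength parameter z₀ = (a/ℏ)√(2mV₀) = 0.571 × √(2·0.5·17.7) = 2.402.
A new bound state (alternating even/odd) appears each time z₀ passes a multiple of π/2, so N = ⌊2z₀/π⌋ + 1 = ⌊1.529⌋ + 1 = 2.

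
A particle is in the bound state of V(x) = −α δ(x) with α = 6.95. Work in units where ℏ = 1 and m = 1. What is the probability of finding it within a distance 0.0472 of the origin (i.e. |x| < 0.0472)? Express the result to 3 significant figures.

P = 0.481

The normalised bound state is ψ = √κ e^{−κ|x|} with κ = mα/ℏ² = 6.950.
P(|x| < d) = ∫_{−d}^{d} κ e^{−2κ|x|} dx = 1 − e^{−2κd} = 1 − e^{−0.6561} = 0.4811.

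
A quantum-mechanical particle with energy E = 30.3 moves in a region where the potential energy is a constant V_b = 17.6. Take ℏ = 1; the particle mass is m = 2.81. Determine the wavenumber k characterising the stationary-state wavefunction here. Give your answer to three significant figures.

With E > V_b the solution is oscillatory, ψ ∝ e^{±ikx} with k = √(2m(E − V_b))/ℏ.
k = √(2 × 2.81 × 12.7) = 8.448.

k = 8.45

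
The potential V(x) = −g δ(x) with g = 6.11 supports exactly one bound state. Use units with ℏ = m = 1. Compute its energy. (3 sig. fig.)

E = -18.7

For x ≠ 0 the bound state is ψ ∝ e^{−κ|x|}; integrating the TISE across the delta gives the cusp condition 2κ = 2mg/ℏ², so κ = 6.110.
Then E = −ℏ²κ²/(2m) = −mg²/(2ℏ²) = -18.67.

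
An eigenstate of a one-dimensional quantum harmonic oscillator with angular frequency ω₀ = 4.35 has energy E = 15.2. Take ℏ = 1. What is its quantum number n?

n = 3

Invert E_n = (n + ½)ℏω₀: n = E/ℏω₀ − ½ = 2.994, so n = 3.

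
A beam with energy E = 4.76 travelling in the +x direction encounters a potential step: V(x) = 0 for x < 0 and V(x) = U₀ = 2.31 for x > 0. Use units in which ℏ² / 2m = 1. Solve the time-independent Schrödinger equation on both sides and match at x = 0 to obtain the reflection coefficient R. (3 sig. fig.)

On each side the TISE gives plane waves with k = √(2m(E − V))/ℏ: k₁ = √(2·½·4.76) = 2.182, k₂ = √(2·½·2.45) = 1.565.
Continuity of ψ and ψ′ at the step yields the reflection amplitude r = (k₁ − k₂)/(k₁ + k₂) = 0.1645; thus R = |r|² = 0.02707, T = 0.9729.

R = 0.0271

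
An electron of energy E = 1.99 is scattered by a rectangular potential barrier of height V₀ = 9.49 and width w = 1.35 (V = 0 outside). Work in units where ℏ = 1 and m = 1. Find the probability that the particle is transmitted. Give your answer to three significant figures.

T = 0.0000762

Since E < V₀ the interior solution is evanescent with decay constant κ = √(2m(V₀ − E))/ℏ = 3.873.
κw = 5.229, sinh(κw) = 93.26.
Matching ψ, ψ′ at both faces gives T = [1 + V₀² sinh²(κw) / (4E(V₀ − E))]⁻¹ = 1/13120 = 0.0000762.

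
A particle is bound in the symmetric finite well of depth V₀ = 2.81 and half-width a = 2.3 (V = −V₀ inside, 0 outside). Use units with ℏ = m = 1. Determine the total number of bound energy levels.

N = 4

The dimensionless depth is z₀ = a√(2mV₀)/ℏ = 2.3 × √(5.620) = 5.453.
A new bound state (alternating even/odd) appears each time z₀ passes a multiple of π/2, so N = ⌊2z₀/π⌋ + 1 = ⌊3.471⌋ + 1 = 4.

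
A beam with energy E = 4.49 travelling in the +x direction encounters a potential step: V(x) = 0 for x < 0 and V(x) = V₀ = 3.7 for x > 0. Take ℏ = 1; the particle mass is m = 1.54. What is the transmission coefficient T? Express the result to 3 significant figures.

The wavenumbers are k₁ = √(2mE)/ℏ = 3.719 on the left and k₂ = √(2m(E − V₀))/ℏ = 1.560 on the right.
Matching ψ and ψ′ at x = 0 gives r = (k₁ − k₂)/(k₁ + k₂), so R = r² = 0.1673 and T = 1 − R = 0.8327.

T = 0.833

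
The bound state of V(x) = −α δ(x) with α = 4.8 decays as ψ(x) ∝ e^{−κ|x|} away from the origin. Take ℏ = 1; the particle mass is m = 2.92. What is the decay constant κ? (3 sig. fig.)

κ = 14.0

Integrate −(ℏ²/2m)ψ'' − αδ(x)ψ = Eψ from −ε to +ε: the ψ'' term gives ψ'(0⁺) − ψ'(0⁻) and the δ term gives −(2mα/ℏ²)ψ(0).
With ψ ∝ e^{−κ|x|} this yields −2κ = −2mα/ℏ², so κ = mα/ℏ² = 14.02.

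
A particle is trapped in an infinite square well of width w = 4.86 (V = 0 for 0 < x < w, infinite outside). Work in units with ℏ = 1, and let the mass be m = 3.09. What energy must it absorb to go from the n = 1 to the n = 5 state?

ΔE = 1.62

E_n = n²π²ℏ²/(2mw²), so ΔE = (5² − 1²) π²ℏ²/(2mw²).
ΔE = 24 × π² / (2 × 3.09 × 4.86²) = 1.623.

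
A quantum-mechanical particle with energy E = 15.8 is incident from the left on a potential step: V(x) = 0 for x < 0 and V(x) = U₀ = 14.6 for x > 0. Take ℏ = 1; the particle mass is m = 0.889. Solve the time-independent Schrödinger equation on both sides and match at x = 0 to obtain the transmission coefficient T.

T = 0.677

The wavenumbers are k₁ = √(2mE)/ℏ = 5.300 on the left and k₂ = √(2m(E − U₀))/ℏ = 1.461 on the right.
Matching ψ and ψ′ at x = 0 gives r = (k₁ − k₂)/(k₁ + k₂), so R = r² = 0.3225 and T = 1 − R = 0.6775.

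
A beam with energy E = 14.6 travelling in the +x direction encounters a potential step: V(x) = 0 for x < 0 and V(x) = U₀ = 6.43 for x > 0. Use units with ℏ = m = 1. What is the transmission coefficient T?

T = 0.979

On each side the TISE gives plane waves with k = √(2m(E − V))/ℏ: k₁ = √(2·1·14.6) = 5.404, k₂ = √(2·1·8.17) = 4.042.
Matching ψ and ψ′ at x = 0 gives r = (k₁ − k₂)/(k₁ + k₂), so R = r² = 0.02077 and T = 1 − R = 0.9792.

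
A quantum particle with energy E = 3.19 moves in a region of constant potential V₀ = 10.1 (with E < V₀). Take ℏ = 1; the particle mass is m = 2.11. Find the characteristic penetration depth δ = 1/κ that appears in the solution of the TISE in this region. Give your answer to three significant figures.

δ = 0.185

Since E < V₀ the TISE in this region is ψ'' = κ²ψ with κ = √(2m(V₀ − E))/ℏ.
κ = √(2 × 2.11 × 6.91) = 5.400. The penetration depth is δ = 1/κ = 0.185.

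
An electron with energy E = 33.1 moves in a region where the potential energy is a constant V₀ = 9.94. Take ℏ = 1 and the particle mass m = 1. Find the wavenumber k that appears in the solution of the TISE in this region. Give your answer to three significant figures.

With E > V₀ the solution is oscillatory, ψ ∝ e^{±ikx} with k = √(2m(E − V₀))/ℏ.
k = √(2 × 1 × 23.16) = 6.806.

k = 6.81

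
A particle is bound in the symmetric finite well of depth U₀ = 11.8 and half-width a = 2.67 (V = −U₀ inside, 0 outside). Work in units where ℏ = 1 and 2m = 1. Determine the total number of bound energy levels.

N = 6

The dimensionless depth is z₀ = a√(2mU₀)/ℏ = 2.67 × √(11.80) = 9.172.
The even/odd transcendental equations gain one root per π/2 in z₀, giving N = 1 + ⌊2z₀/π⌋ = 1 + ⌊5.839⌋ = 6.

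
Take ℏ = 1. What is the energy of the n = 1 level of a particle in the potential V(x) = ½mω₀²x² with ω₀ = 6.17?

Using E_n = (n + ½)ℏω₀: E_1 = 1.5 × 6.17 = 9.255.

E = 9.26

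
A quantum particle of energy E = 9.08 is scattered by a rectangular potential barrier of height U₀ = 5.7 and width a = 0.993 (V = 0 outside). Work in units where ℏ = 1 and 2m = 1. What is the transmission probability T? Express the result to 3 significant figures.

Above the barrier the interior wavenumber is k₂ = √(2m(E − U₀))/ℏ = 1.838, giving phase k₂a = 1.826.
T = [1 + U₀² sin²(k₂a) / (4E(E − U₀))]⁻¹ = 1/1.248 = 0.801.

T = 0.801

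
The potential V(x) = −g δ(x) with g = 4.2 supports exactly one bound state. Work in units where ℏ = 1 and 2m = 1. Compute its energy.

The bound state is ψ(x) = √κ e^{−κ|x|}. The derivative jump ψ'(0⁺) − ψ'(0⁻) = −(2mg/ℏ²)ψ(0) fixes κ = mg/ℏ² = 2.100.
Then E = −ℏ²κ²/(2m) = −mg²/(2ℏ²) = -4.410.

E = -4.41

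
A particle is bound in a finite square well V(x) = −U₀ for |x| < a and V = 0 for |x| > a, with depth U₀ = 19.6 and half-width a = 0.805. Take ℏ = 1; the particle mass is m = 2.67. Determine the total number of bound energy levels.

N = 6

Define the well-strength parameter z₀ = (a/ℏ)√(2mU₀) = 0.805 × √(2·2.67·19.6) = 8.236.
The even/odd transcendental equations gain one root per π/2 in z₀, giving N = 1 + ⌊2z₀/π⌋ = 1 + ⌊5.243⌋ = 6.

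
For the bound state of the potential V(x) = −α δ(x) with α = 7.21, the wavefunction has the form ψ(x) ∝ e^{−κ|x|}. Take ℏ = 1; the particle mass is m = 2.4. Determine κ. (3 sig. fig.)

Integrating the TISE across x = 0 gives the cusp condition ψ'(0⁺) − ψ'(0⁻) = −(2mα/ℏ²)ψ(0).
With ψ ∝ e^{−κ|x|} this yields −2κ = −2mα/ℏ², so κ = mα/ℏ² = 17.30.

κ = 17.3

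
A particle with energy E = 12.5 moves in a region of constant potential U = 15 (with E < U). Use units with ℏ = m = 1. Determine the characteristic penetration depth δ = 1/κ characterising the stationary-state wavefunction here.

δ = 0.447

Since E < U the TISE in this region is ψ'' = κ²ψ with κ = √(2m(U − E))/ℏ.
κ = √(2 × 1 × 2.5) = 2.236. The penetration depth is δ = 1/κ = 0.447.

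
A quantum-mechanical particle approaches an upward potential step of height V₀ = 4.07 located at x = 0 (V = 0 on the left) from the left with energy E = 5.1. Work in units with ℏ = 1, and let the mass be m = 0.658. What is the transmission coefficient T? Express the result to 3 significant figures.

T = 0.856

On each side the TISE gives plane waves with k = √(2m(E − V))/ℏ: k₁ = √(2·0.658·5.1) = 2.591, k₂ = √(2·0.658·1.03) = 1.164.
Matching ψ and ψ′ at x = 0 gives r = (k₁ − k₂)/(k₁ + k₂), so R = r² = 0.1443 and T = 1 − R = 0.8557.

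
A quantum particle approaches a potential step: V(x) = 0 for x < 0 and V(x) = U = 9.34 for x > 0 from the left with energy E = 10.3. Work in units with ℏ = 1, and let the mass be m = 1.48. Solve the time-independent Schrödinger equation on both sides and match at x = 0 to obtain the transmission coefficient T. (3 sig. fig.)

T = 0.717

The wavenumbers are k₁ = √(2mE)/ℏ = 5.522 on the left and k₂ = √(2m(E − U))/ℏ = 1.686 on the right.
Matching ψ and ψ′ at x = 0 gives r = (k₁ − k₂)/(k₁ + k₂), so R = r² = 0.2833 and T = 1 − R = 0.7167.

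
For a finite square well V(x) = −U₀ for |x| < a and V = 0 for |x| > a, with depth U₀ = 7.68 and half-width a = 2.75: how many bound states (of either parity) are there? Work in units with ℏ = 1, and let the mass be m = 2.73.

N = 12

The dimensionless depth is z₀ = a√(2mU₀)/ℏ = 2.75 × √(41.93) = 17.81.
A new bound state (alternating even/odd) appears each time z₀ passes a multiple of π/2, so N = ⌊2z₀/π⌋ + 1 = ⌊11.34⌋ + 1 = 12.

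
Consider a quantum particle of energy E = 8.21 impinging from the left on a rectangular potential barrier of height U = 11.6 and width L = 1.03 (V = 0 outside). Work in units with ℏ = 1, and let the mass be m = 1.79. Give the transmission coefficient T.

T = 0.00253

Since E < U the interior solution is evanescent with decay constant κ = √(2m(U − E))/ℏ = 3.484.
κL = 3.588, sinh(κL) = 18.07.
Matching ψ, ψ′ at both faces gives T = [1 + U² sinh²(κL) / (4E(U − E))]⁻¹ = 1/395.7 = 0.00253.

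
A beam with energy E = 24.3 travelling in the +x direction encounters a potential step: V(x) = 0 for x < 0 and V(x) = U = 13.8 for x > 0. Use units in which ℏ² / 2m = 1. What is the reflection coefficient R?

R = 0.0427

The wavenumbers are k₁ = √(2mE)/ℏ = 4.930 on the left and k₂ = √(2m(E − U))/ℏ = 3.240 on the right.
Continuity of ψ and ψ′ at the step yields the reflection amplitude r = (k₁ − k₂)/(k₁ + k₂) = 0.2068; thus R = |r|² = 0.04275, T = 0.9573.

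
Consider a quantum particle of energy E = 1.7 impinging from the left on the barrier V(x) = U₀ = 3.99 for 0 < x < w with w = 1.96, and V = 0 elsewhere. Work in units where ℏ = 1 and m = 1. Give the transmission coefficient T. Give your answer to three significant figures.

Since E < U₀ the interior solution is evanescent with decay constant κ = √(2m(U₀ − E))/ℏ = 2.140.
κw = 4.195, sinh(κw) = 33.16.
The exact tunnelling result is T⁻¹ = 1 + U₀² sinh²(κw) / [4E(U₀ − E)] = 1125, so T = 0.000889.

T = 0.000889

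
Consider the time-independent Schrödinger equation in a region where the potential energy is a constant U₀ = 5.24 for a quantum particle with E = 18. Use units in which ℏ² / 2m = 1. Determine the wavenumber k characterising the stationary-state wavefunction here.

k = 3.57

With E > U₀ the solution is oscillatory, ψ ∝ e^{±ikx} with k = √(2m(E − U₀))/ℏ.
k = √(2 × 0.5 × 12.76) = 3.572.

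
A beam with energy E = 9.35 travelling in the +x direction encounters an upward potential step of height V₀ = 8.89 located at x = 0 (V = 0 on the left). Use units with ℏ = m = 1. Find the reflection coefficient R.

The wavenumbers are k₁ = √(2mE)/ℏ = 4.324 on the left and k₂ = √(2m(E − V₀))/ℏ = 0.9592 on the right.
Continuity of ψ and ψ′ at the step yields the reflection amplitude r = (k₁ − k₂)/(k₁ + k₂) = 0.6369; thus R = |r|² = 0.4057, T = 0.5943.

R = 0.406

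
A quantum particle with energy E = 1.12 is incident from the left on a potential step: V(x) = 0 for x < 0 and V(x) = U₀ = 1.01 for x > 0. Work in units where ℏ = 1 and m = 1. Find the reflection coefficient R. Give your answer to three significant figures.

R = 0.273

The wavenumbers are k₁ = √(2mE)/ℏ = 1.497 on the left and k₂ = √(2m(E − U₀))/ℏ = 0.4690 on the right.
Continuity of ψ and ψ′ at the step yields the reflection amplitude r = (k₁ − k₂)/(k₁ + k₂) = 0.5228; thus R = |r|² = 0.2733, T = 0.7267.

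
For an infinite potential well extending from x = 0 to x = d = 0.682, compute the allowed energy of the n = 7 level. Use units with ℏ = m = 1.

E = 520

The infinite-well eigenfunctions ψ_n = √(2/d) sin(nπx/d) vanish at both walls, giving E_n = n²π²ℏ²/(2md²).
E_7 = 7² × π² / (2 × 1 × 0.682²) = 519.9.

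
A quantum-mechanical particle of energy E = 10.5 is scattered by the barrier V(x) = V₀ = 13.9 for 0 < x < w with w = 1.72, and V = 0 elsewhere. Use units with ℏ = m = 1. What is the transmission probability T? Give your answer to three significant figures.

E < V₀: inside the barrier ψ ∝ e^{±κx} with κ = √(2m(V₀ − E))/ℏ = 2.608.
κw = 4.485, sinh(κw) = 44.34.
The exact tunnelling result is T⁻¹ = 1 + V₀² sinh²(κw) / [4E(V₀ − E)] = 2661, so T = 0.000376.

T = 0.000376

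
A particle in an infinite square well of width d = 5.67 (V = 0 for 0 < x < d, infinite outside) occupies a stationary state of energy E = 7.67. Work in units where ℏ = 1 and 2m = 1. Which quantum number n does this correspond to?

From E_n = n²π²ℏ²/(2md²) invert to n = √(2md²E)/(πℏ).
n = (5.67/π) × √(2 × 0.5 × 7.67) = 4.998 → n = 5.

n = 5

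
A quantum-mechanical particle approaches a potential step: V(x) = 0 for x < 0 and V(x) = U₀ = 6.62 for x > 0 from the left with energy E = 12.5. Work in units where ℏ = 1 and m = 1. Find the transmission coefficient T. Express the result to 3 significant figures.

The wavenumbers are k₁ = √(2mE)/ℏ = 5.000 on the left and k₂ = √(2m(E − U₀))/ℏ = 3.429 on the right.
Matching ψ and ψ′ at x = 0 gives r = (k₁ − k₂)/(k₁ + k₂), so R = r² = 0.03472 and T = 1 − R = 0.9653.

T = 0.965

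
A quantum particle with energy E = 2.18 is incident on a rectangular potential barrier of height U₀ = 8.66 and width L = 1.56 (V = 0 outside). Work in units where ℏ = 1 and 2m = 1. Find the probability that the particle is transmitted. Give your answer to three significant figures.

T = 0.00107

E < U₀: inside the barrier ψ ∝ e^{±κx} with κ = √(2m(U₀ − E))/ℏ = 2.546.
κL = 3.971, sinh(κL) = 26.51.
Matching ψ, ψ′ at both faces gives T = [1 + U₀² sinh²(κL) / (4E(U₀ − E))]⁻¹ = 1/933.9 = 0.00107.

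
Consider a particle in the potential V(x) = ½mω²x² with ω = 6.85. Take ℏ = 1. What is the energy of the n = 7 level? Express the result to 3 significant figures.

E = 51.4

The oscillator eigenvalues are E_n = ℏω(n + ½), so E_7 = 6.85 × 7.5 = 51.38.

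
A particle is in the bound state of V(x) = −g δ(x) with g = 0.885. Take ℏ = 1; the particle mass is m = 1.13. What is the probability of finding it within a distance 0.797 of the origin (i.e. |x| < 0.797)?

The normalised bound state is ψ = √κ e^{−κ|x|} with κ = mg/ℏ² = 1.000.
P(|x| < d) = ∫_{−d}^{d} κ e^{−2κ|x|} dx = 1 − e^{−2κd} = 1 − e^{−1.594} = 0.7969.

P = 0.797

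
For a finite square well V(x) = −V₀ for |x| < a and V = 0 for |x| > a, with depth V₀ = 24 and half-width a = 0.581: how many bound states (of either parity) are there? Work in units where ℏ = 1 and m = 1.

The dimensionless depth is z₀ = a√(2mV₀)/ℏ = 0.581 × √(48.00) = 4.025.
A new bound state (alternating even/odd) appears each time z₀ passes a multiple of π/2, so N = ⌊2z₀/π⌋ + 1 = ⌊2.563⌋ + 1 = 3.

N = 3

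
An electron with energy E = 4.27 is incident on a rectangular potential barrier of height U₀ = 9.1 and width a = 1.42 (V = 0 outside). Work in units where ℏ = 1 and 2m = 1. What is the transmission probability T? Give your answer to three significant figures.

T = 0.00773

Since E < U₀ the interior solution is evanescent with decay constant κ = √(2m(U₀ − E))/ℏ = 2.198.
κa = 3.121, sinh(κa) = 11.31.
The exact tunnelling result is T⁻¹ = 1 + U₀² sinh²(κa) / [4E(U₀ − E)] = 129.4, so T = 0.00773.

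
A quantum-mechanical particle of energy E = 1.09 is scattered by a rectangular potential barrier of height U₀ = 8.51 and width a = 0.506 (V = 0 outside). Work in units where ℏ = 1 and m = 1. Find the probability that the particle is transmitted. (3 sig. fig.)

T = 0.0364

Since E < U₀ the interior solution is evanescent with decay constant κ = √(2m(U₀ − E))/ℏ = 3.852.
κa = 1.949, sinh(κa) = 3.441.
The exact tunnelling result is T⁻¹ = 1 + U₀² sinh²(κa) / [4E(U₀ − E)] = 27.50, so T = 0.0364.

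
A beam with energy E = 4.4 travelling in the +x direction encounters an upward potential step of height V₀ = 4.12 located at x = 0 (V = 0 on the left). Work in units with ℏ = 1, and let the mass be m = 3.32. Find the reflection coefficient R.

R = 0.357

The wavenumbers are k₁ = √(2mE)/ℏ = 5.405 on the left and k₂ = √(2m(E − V₀))/ℏ = 1.364 on the right.
Matching ψ and ψ′ at x = 0 gives r = (k₁ − k₂)/(k₁ + k₂), so R = r² = 0.3565 and T = 1 − R = 0.6435.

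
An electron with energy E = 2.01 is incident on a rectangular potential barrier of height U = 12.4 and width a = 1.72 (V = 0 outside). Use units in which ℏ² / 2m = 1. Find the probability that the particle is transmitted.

T = 0.0000332

Since E < U the interior solution is evanescent with decay constant κ = √(2m(U − E))/ℏ = 3.223.
κa = 5.544, sinh(κa) = 127.9.
The exact tunnelling result is T⁻¹ = 1 + U² sinh²(κa) / [4E(U − E)] = 30100, so T = 0.0000332.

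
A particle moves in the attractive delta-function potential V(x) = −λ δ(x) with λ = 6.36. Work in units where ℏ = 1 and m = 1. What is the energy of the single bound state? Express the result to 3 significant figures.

For x ≠ 0 the bound state is ψ ∝ e^{−κ|x|}; integrating the TISE across the delta gives the cusp condition 2κ = 2mλ/ℏ², so κ = 6.360.
Then E = −ℏ²κ²/(2m) = −mλ²/(2ℏ²) = -20.22.

E = -20.2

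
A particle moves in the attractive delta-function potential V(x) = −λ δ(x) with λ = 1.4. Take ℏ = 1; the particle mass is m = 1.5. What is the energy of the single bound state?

The bound state is ψ(x) = √κ e^{−κ|x|}. The derivative jump ψ'(0⁺) − ψ'(0⁻) = −(2mλ/ℏ²)ψ(0) fixes κ = mλ/ℏ² = 2.100.
Then E = −ℏ²κ²/(2m) = −mλ²/(2ℏ²) = -1.470.

E = -1.47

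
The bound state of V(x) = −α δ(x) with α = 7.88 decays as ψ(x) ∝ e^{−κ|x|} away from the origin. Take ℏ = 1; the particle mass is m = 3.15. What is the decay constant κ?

Integrating the TISE across x = 0 gives the cusp condition ψ'(0⁺) − ψ'(0⁻) = −(2mα/ℏ²)ψ(0).
With ψ ∝ e^{−κ|x|} this yields −2κ = −2mα/ℏ², so κ = mα/ℏ² = 24.82.

κ = 24.8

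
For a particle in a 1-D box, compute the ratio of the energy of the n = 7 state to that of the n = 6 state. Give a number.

Since E_n ∝ n², the ratio is (7/6)² = 1.36111.

1.36111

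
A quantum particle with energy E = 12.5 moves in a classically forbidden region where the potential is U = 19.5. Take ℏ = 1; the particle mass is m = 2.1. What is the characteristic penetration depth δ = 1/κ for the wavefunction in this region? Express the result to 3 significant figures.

δ = 0.184

Since E < U the TISE in this region is ψ'' = κ²ψ with κ = √(2m(U − E))/ℏ.
κ = √(2 × 2.1 × 7) = 5.422. The penetration depth is δ = 1/κ = 0.184.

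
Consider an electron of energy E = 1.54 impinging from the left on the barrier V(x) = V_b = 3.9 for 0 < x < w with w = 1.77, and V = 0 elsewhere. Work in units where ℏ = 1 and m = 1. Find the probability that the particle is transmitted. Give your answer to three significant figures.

T = 0.00175

Since E < V_b the interior solution is evanescent with decay constant κ = √(2m(V_b − E))/ℏ = 2.173.
κw = 3.845, sinh(κw) = 23.38.
The exact tunnelling result is T⁻¹ = 1 + V_b² sinh²(κw) / [4E(V_b − E)] = 572.8, so T = 0.00175.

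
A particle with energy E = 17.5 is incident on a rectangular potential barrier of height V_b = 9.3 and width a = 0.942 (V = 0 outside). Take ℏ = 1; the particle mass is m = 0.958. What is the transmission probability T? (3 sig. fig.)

T = 0.955

Above the barrier the interior wavenumber is k₂ = √(2m(E − V_b))/ℏ = 3.964, giving phase k₂a = 3.734.
Matching at both interfaces gives T⁻¹ = 1 + V_b² sin²(k₂a) / [4E(E − V_b)] = 1.047, hence T = 0.955.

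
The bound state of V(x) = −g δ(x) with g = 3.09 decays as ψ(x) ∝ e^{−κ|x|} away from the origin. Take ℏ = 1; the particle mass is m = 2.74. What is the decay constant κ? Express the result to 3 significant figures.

κ = 8.47

Integrating the TISE across x = 0 gives the cusp condition ψ'(0⁺) − ψ'(0⁻) = −(2mg/ℏ²)ψ(0).
With ψ ∝ e^{−κ|x|} this yields −2κ = −2mg/ℏ², so κ = mg/ℏ² = 8.467.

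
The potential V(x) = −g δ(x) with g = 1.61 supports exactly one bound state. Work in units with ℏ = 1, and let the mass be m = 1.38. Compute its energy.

The bound state is ψ(x) = √κ e^{−κ|x|}. The derivative jump ψ'(0⁺) − ψ'(0⁻) = −(2mg/ℏ²)ψ(0) fixes κ = mg/ℏ² = 2.222.
Then E = −ℏ²κ²/(2m) = −mg²/(2ℏ²) = -1.789.

E = -1.79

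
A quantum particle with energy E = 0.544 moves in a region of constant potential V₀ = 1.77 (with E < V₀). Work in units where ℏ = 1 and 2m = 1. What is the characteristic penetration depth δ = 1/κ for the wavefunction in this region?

Since E < V₀ the TISE in this region is ψ'' = κ²ψ with κ = √(2m(V₀ − E))/ℏ.
κ = √(2 × 0.5 × 1.226) = 1.107. The penetration depth is δ = 1/κ = 0.903.

δ = 0.903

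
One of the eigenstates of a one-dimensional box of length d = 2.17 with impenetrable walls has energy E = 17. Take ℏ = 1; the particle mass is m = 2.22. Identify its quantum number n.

From E_n = n²π²ℏ²/(2md²) invert to n = √(2md²E)/(πℏ).
n = (2.17/π) × √(2 × 2.22 × 17) = 6.001 → n = 6.

n = 6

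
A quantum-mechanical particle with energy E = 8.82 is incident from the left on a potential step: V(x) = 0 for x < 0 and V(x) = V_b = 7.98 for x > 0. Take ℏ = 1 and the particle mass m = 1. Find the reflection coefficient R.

The wavenumbers are k₁ = √(2mE)/ℏ = 4.200 on the left and k₂ = √(2m(E − V_b))/ℏ = 1.296 on the right.
Matching ψ and ψ′ at x = 0 gives r = (k₁ − k₂)/(k₁ + k₂), so R = r² = 0.2791 and T = 1 − R = 0.7209.

R = 0.279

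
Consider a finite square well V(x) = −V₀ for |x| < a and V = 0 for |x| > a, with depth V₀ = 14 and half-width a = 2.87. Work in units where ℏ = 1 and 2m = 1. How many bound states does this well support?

Define the well-strength parameter z₀ = (a/ℏ)√(2mV₀) = 2.87 × √(2·0.5·14) = 10.74.
The even/odd transcendental equations gain one root per π/2 in z₀, giving N = 1 + ⌊2z₀/π⌋ = 1 + ⌊6.836⌋ = 7.

N = 7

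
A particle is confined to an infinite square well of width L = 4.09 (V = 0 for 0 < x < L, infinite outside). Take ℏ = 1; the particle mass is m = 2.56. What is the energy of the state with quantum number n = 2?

The infinite-well eigenfunctions ψ_n = √(2/L) sin(nπx/L) vanish at both walls, giving E_n = n²π²ℏ²/(2mL²).
E_2 = 2² × π² / (2 × 2.56 × 4.09²) = 0.4609.

E = 0.461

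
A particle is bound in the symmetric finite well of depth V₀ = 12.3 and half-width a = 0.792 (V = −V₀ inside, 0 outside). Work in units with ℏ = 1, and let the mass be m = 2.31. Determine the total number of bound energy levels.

The dimensionless depth is z₀ = a√(2mV₀)/ℏ = 0.792 × √(56.83) = 5.970.
The even/odd transcendental equations gain one root per π/2 in z₀, giving N = 1 + ⌊2z₀/π⌋ = 1 + ⌊3.801⌋ = 4.

N = 4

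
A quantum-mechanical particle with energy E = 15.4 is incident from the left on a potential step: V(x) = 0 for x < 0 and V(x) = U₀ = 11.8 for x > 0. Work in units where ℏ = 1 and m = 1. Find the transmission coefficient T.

The wavenumbers are k₁ = √(2mE)/ℏ = 5.550 on the left and k₂ = √(2m(E − U₀))/ℏ = 2.683 on the right.
Continuity of ψ and ψ′ at the step yields the reflection amplitude r = (k₁ − k₂)/(k₁ + k₂) = 0.3482; thus R = |r|² = 0.1212, T = 0.8788.

T = 0.879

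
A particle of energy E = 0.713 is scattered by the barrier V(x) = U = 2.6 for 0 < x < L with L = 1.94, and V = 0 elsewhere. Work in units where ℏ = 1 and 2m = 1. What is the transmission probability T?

T = 0.0153

E < U: inside the barrier ψ ∝ e^{±κx} with κ = √(2m(U − E))/ℏ = 1.374.
κL = 2.665, sinh(κL) = 7.149.
The exact tunnelling result is T⁻¹ = 1 + U² sinh²(κL) / [4E(U − E)] = 65.19, so T = 0.0153.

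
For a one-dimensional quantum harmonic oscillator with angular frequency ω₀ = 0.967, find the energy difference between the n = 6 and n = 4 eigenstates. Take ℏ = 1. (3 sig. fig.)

ΔE = 1.93

E_n = ℏω₀(n + ½), so ΔE = (6 − 4) ℏω₀ = 2 × 0.967 = 1.934.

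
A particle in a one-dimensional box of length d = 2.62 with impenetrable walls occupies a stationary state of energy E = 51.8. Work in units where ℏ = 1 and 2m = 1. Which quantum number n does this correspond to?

n = 6

For an infinite well E_n = n²π²ℏ²/(2md²), so n = (d/πℏ)√(2mE).
n = (2.62/π) × √(2 × 0.5 × 51.8) = 6.002 → n = 6.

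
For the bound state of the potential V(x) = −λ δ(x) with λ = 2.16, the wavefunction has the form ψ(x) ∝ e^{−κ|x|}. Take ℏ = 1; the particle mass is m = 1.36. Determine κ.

Integrate −(ℏ²/2m)ψ'' − λδ(x)ψ = Eψ from −ε to +ε: the ψ'' term gives ψ'(0⁺) − ψ'(0⁻) and the δ term gives −(2mλ/ℏ²)ψ(0).
With ψ ∝ e^{−κ|x|} this yields −2κ = −2mλ/ℏ², so κ = mλ/ℏ² = 2.938.

κ = 2.94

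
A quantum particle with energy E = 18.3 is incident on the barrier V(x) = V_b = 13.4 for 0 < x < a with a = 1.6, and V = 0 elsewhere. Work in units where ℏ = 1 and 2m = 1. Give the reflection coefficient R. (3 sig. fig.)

R = 0.0706

E > V_b: inside the barrier k₂ = √(2m(E − V_b))/ℏ = 2.214, k₂a = 3.542.
Matching at both interfaces gives T⁻¹ = 1 + V_b² sin²(k₂a) / [4E(E − V_b)] = 1.076, hence T = 0.929.
R = 1 − T = 0.0706.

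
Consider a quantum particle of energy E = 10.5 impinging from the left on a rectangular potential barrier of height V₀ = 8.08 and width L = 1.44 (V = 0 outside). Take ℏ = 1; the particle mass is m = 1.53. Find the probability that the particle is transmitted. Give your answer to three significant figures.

E > V₀: inside the barrier k₂ = √(2m(E − V₀))/ℏ = 2.721, k₂L = 3.919.
Matching at both interfaces gives T⁻¹ = 1 + V₀² sin²(k₂L) / [4E(E − V₀)] = 1.316, hence T = 0.760.

T = 0.760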